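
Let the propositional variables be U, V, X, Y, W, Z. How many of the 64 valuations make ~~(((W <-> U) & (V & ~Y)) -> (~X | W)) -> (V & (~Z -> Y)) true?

25

Initial set: {T (~~(((W <-> U) & (V & ~Y)) -> (~X | W)) -> (V & (~Z -> Y)))}.
T (~~(((W <-> U) & (V & ~Y)) -> (~X | W)) -> (V & (~Z -> Y))): β-rule — branch into F ~~(((W <-> U) & (V & ~Y)) -> (~X | W))  //  T (V & (~Z -> Y)).
  branch 1 (add F ~~(((W <-> U) & (V & ~Y)) -> (~X | W))):
    F ~~(((W <-> U) & (V & ~Y)) -> (~X | W)): drop double negation, giving F (((W <-> U) & (V & ~Y)) -> (~X | W)).
    F (((W <-> U) & (V & ~Y)) -> (~X | W)): α-rule — add T ((W <-> U) & (V & ~Y)), F (~X | W).
    T ((W <-> U) & (V & ~Y)): α-rule — add T (W <-> U), T (V & ~Y).
    F (~X | W): α-rule — add F ~X, F W.
    T (V & ~Y): α-rule — add T V, T ~Y.
    T (W <-> U): β-rule — branch into T W, T U  //  F W, F U.
      branch 1.1 (add T W, T U):
        × closes — contains both W and ~W.
      branch 1.2 (add F W, F U):
        ○ open, literals {U=0, V=1, W=0, X=1, Y=0}.
  branch 2 (add T (V & (~Z -> Y))):
    T (V & (~Z -> Y)): α-rule — add T V, T (~Z -> Y).
    T (~Z -> Y): β-rule — branch into F ~Z  //  T Y.
      branch 2.1 (add F ~Z):
        ○ open, literals {V=1, Z=1}.
      branch 2.2 (add T Y):
        ○ open, literals {V=1, Y=1}.
1 branch closed, 3 open.
Each open branch fixes some atoms; the unmentioned ones are free. Counting distinct full assignments: branch {U=0, V=1, W=0, X=1, Y=0} (Z) contributes 2 new; branch {V=1, Z=1} (U, X, Y, W) contributes 15 new; branch {V=1, Y=1} (U, X, W, Z) contributes 8 new. Total: 25.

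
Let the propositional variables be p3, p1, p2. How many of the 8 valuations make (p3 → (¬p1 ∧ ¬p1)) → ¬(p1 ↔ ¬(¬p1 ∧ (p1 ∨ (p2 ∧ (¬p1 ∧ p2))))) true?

4

Initial set: {((p3 → (¬p1 ∧ ¬p1)) → ¬(p1 ↔ ¬(¬p1 ∧ (p1 ∨ (p2 ∧ (¬p1 ∧ p2))))))}.
((p3 → (¬p1 ∧ ¬p1)) → ¬(p1 ↔ ¬(¬p1 ∧ (p1 ∨ (p2 ∧ (¬p1 ∧ p2)))))): β-rule — branch into ¬(p3 → (¬p1 ∧ ¬p1))  //  ¬(p1 ↔ ¬(¬p1 ∧ (p1 ∨ (p2 ∧ (¬p1 ∧ p2))))).
  branch 1 (add ¬(p3 → (¬p1 ∧ ¬p1))):
    ¬(p3 → (¬p1 ∧ ¬p1)): α-rule — add p3, ¬(¬p1 ∧ ¬p1).
    ¬(¬p1 ∧ ¬p1): β-rule — branch into ¬¬p1  //  ¬¬p1.
      branch 1.1 (add ¬¬p1):
        ○ open, literals {p1=1, p3=1}.
      branch 1.2 (add ¬¬p1):
        ○ open, literals {p1=1, p3=1}.
  branch 2 (add ¬(p1 ↔ ¬(¬p1 ∧ (p1 ∨ (p2 ∧ (¬p1 ∧ p2)))))):
    ¬(p1 ↔ ¬(¬p1 ∧ (p1 ∨ (p2 ∧ (¬p1 ∧ p2))))): β-rule — branch into p1, ¬¬(¬p1 ∧ (p1 ∨ (p2 ∧ (¬p1 ∧ p2))))  //  ¬p1, ¬(¬p1 ∧ (p1 ∨ (p2 ∧ (¬p1 ∧ p2)))).
      branch 2.1 (add p1, ¬¬(¬p1 ∧ (p1 ∨ (p2 ∧ (¬p1 ∧ p2))))):
        ¬¬(¬p1 ∧ (p1 ∨ (p2 ∧ (¬p1 ∧ p2)))): α-rule — add ¬p1, (p1 ∨ (p2 ∧ (¬p1 ∧ p2))).
        × closes — contains both p1 and ¬p1.
      branch 2.2 (add ¬p1, ¬(¬p1 ∧ (p1 ∨ (p2 ∧ (¬p1 ∧ p2))))):
        ¬(¬p1 ∧ (p1 ∨ (p2 ∧ (¬p1 ∧ p2)))): β-rule — branch into ¬¬p1  //  ¬(p1 ∨ (p2 ∧ (¬p1 ∧ p2))).
          branch 2.2.1 (add ¬¬p1):
            × closes — contains both p1 and ¬p1.
          branch 2.2.2 (add ¬(p1 ∨ (p2 ∧ (¬p1 ∧ p2)))):
            ¬(p1 ∨ (p2 ∧ (¬p1 ∧ p2))): α-rule — add ¬p1, ¬(p2 ∧ (¬p1 ∧ p2)).
            ¬(p2 ∧ (¬p1 ∧ p2)): β-rule — branch into ¬p2  //  ¬(¬p1 ∧ p2).
              branch 2.2.2.1 (add ¬p2):
                ○ open, literals {p1=0, p2=0}.
              branch 2.2.2.2 (add ¬(¬p1 ∧ p2)):
                ¬(¬p1 ∧ p2): β-rule — branch into ¬¬p1  //  ¬p2.
                  branch 2.2.2.2.1 (add ¬¬p1):
                    × closes — contains both p1 and ¬p1.
                  branch 2.2.2.2.2 (add ¬p2):
                    ○ open, literals {p1=0, p2=0}.
3 branches closed, 4 open.
Each open branch fixes some atoms; the unmentioned ones are free. Counting distinct full assignments: branch {p1=1, p3=1} (p2) contributes 2 new; branch {p1=1, p3=1} (p2) contributes 0 new; branch {p1=0, p2=0} (p3) contributes 2 new; branch {p1=0, p2=0} (p3) contributes 0 new. Total: 4.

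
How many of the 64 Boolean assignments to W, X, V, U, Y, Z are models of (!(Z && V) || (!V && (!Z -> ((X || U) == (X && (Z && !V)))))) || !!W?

56

Initial set: {((!(Z && V) || (!V && (!Z -> ((X || U) == (X && (Z && !V)))))) || !!W)}.
((!(Z && V) || (!V && (!Z -> ((X || U) == (X && (Z && !V)))))) || !!W): β-rule — branch into (!(Z && V) || (!V && (!Z -> ((X || U) == (X && (Z && !V))))))  //  !!W.
  branch 1 (add (!(Z && V) || (!V && (!Z -> ((X || U) == (X && (Z && !V))))))):
    (!(Z && V) || (!V && (!Z -> ((X || U) == (X && (Z && !V)))))): β-rule — branch into !(Z && V)  //  (!V && (!Z -> ((X || U) == (X && (Z && !V))))).
      branch 1.1 (add !(Z && V)):
        !(Z && V): β-rule — branch into !Z  //  !V.
          branch 1.1.1 (add !Z):
            ○ open, literals {Z=false}.
          branch 1.1.2 (add !V):
            ○ open, literals {V=false}.
      branch 1.2 (add (!V && (!Z -> ((X || U) == (X && (Z && !V)))))):
        (!V && (!Z -> ((X || U) == (X && (Z && !V))))): α-rule — add !V, (!Z -> ((X || U) == (X && (Z && !V)))).
        (!Z -> ((X || U) == (X && (Z && !V)))): β-rule — branch into !!Z  //  ((X || U) == (X && (Z && !V))).
          branch 1.2.1 (add !!Z):
            ○ open, literals {V=false, Z=true}.
          branch 1.2.2 (add ((X || U) == (X && (Z && !V)))):
            ((X || U) == (X && (Z && !V))): β-rule — branch into (X || U), (X && (Z && !V))  //  !(X || U), !(X && (Z && !V)).
              branch 1.2.2.1 (add (X || U), (X && (Z && !V))):
                (X && (Z && !V)): α-rule — add X, (Z && !V).
                (Z && !V): α-rule — add Z, !V.
                (X || U): β-rule — branch into X  //  U.
                  branch 1.2.2.1.1 (add X):
                    ○ open, literals {V=false, X=true, Z=true}.
                  branch 1.2.2.1.2 (add U):
                    ○ open, literals {U=true, V=false, X=true, Z=true}.
              branch 1.2.2.2 (add !(X || U), !(X && (Z && !V))):
                !(X || U): α-rule — add !X, !U.
                !(X && (Z && !V)): β-rule — branch into !X  //  !(Z && !V).
                  branch 1.2.2.2.1 (add !X):
                    ○ open, literals {U=false, V=false, X=false}.
                  branch 1.2.2.2.2 (add !(Z && !V)):
                    !(Z && !V): β-rule — branch into !Z  //  !!V.
                      branch 1.2.2.2.2.1 (add !Z):
                        ○ open, literals {U=false, V=false, X=false, Z=false}.
                      branch 1.2.2.2.2.2 (add !!V):
                        × closes — contains both V and !V.
  branch 2 (add !!W):
    !!W: drop double negation, giving W.
    ○ open, literals {W=true}.
1 branch closed, 8 open.
Each open branch fixes some atoms; the unmentioned ones are free. Counting distinct full assignments: branch {Z=false} (W, X, V, U, Y) contributes 32 new; branch {V=false} (W, X, U, Y, Z) contributes 16 new; branch {V=false, Z=true} (W, X, U, Y) contributes 0 new; branch {V=false, X=true, Z=true} (W, U, Y) contributes 0 new; branch {U=true, V=false, X=true, Z=true} (W, Y) contributes 0 new; branch {U=false, V=false, X=false} (W, Y, Z) contributes 0 new; branch {U=false, V=false, X=false, Z=false} (W, Y) contributes 0 new; branch {W=true} (X, V, U, Y, Z) contributes 8 new. Total: 56.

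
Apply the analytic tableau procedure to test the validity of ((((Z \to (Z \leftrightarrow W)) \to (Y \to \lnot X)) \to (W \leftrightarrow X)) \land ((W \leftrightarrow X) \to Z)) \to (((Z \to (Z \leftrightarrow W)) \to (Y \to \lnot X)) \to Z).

Valid

Assume the negation and expand:
Initial set: {\lnot (((((Z \to (Z \leftrightarrow W)) \to (Y \to \lnot X)) \to (W \leftrightarrow X)) \land ((W \leftrightarrow X) \to Z)) \to (((Z \to (Z \leftrightarrow W)) \to (Y \to \lnot X)) \to Z))}.
\lnot (((((Z \to (Z \leftrightarrow W)) \to (Y \to \lnot X)) \to (W \leftrightarrow X)) \land ((W \leftrightarrow X) \to Z)) \to (((Z \to (Z \leftrightarrow W)) \to (Y \to \lnot X)) \to Z)): α-rule — add ((((Z \to (Z \leftrightarrow W)) \to (Y \to \lnot X)) \to (W \leftrightarrow X)) \land ((W \leftrightarrow X) \to Z)), \lnot (((Z \to (Z \leftrightarrow W)) \to (Y \to \lnot X)) \to Z).
((((Z \to (Z \leftrightarrow W)) \to (Y \to \lnot X)) \to (W \leftrightarrow X)) \land ((W \leftrightarrow X) \to Z)): α-rule — add (((Z \to (Z \leftrightarrow W)) \to (Y \to \lnot X)) \to (W \leftrightarrow X)), ((W \leftrightarrow X) \to Z).
\lnot (((Z \to (Z \leftrightarrow W)) \to (Y \to \lnot X)) \to Z): α-rule — add ((Z \to (Z \leftrightarrow W)) \to (Y \to \lnot X)), \lnot Z.
(((Z \to (Z \leftrightarrow W)) \to (Y \to \lnot X)) \to (W \leftrightarrow X)): β-rule — branch into \lnot ((Z \to (Z \leftrightarrow W)) \to (Y \to \lnot X))  //  (W \leftrightarrow X).
  branch 1 (add \lnot ((Z \to (Z \leftrightarrow W)) \to (Y \to \lnot X))):
    \lnot ((Z \to (Z \leftrightarrow W)) \to (Y \to \lnot X)): α-rule — add (Z \to (Z \leftrightarrow W)), \lnot (Y \to \lnot X).
    \lnot (Y \to \lnot X): α-rule — add Y, \lnot \lnot X.
    ((W \leftrightarrow X) \to Z): β-rule — branch into \lnot (W \leftrightarrow X)  //  Z.
      branch 1.1 (add \lnot (W \leftrightarrow X)):
        ((Z \to (Z \leftrightarrow W)) \to (Y \to \lnot X)): β-rule — branch into \lnot (Z \to (Z \leftrightarrow W))  //  (Y \to \lnot X).
          branch 1.1.1 (add \lnot (Z \to (Z \leftrightarrow W))):
            \lnot (Z \to (Z \leftrightarrow W)): α-rule — add Z, \lnot (Z \leftrightarrow W).
            × closes — contains both Z and \lnot Z.
          branch 1.1.2 (add (Y \to \lnot X)):
            (Z \to (Z \leftrightarrow W)): β-rule — branch into \lnot Z  //  (Z \leftrightarrow W).
              branch 1.1.2.1 (add \lnot Z):
                \lnot (W \leftrightarrow X): β-rule — branch into W, \lnot X  //  \lnot W, X.
                  branch 1.1.2.1.1 (add W, \lnot X):
                    × closes — contains both X and \lnot X.
                  branch 1.1.2.1.2 (add \lnot W, X):
                    (Y \to \lnot X): β-rule — branch into \lnot Y  //  \lnot X.
                      branch 1.1.2.1.2.1 (add \lnot Y):
                        × closes — contains both Y and \lnot Y.
                      branch 1.1.2.1.2.2 (add \lnot X):
                        × closes — contains both X and \lnot X.
              branch 1.1.2.2 (add (Z \leftrightarrow W)):
                \lnot (W \leftrightarrow X): β-rule — branch into W, \lnot X  //  \lnot W, X.
                  branch 1.1.2.2.1 (add W, \lnot X):
                    × closes — contains both X and \lnot X.
                  branch 1.1.2.2.2 (add \lnot W, X):
                    (Y \to \lnot X): β-rule — branch into \lnot Y  //  \lnot X.
                      branch 1.1.2.2.2.1 (add \lnot Y):
                        × closes — contains both Y and \lnot Y.
                      branch 1.1.2.2.2.2 (add \lnot X):
                        × closes — contains both X and \lnot X.
      branch 1.2 (add Z):
        × closes — contains both Z and \lnot Z.
  branch 2 (add (W \leftrightarrow X)):
    ((W \leftrightarrow X) \to Z): β-rule — branch into \lnot (W \leftrightarrow X)  //  Z.
      branch 2.1 (add \lnot (W \leftrightarrow X)):
        ((Z \to (Z \leftrightarrow W)) \to (Y \to \lnot X)): β-rule — branch into \lnot (Z \to (Z \leftrightarrow W))  //  (Y \to \lnot X).
          branch 2.1.1 (add \lnot (Z \to (Z \leftrightarrow W))):
            \lnot (Z \to (Z \leftrightarrow W)): α-rule — add Z, \lnot (Z \leftrightarrow W).
            × closes — contains both Z and \lnot Z.
          branch 2.1.2 (add (Y \to \lnot X)):
            (W \leftrightarrow X): β-rule — branch into W, X  //  \lnot W, \lnot X.
              branch 2.1.2.1 (add W, X):
                \lnot (W \leftrightarrow X): β-rule — branch into W, \lnot X  //  \lnot W, X.
                  branch 2.1.2.1.1 (add W, \lnot X):
                    × closes — contains both X and \lnot X.
                  branch 2.1.2.1.2 (add \lnot W, X):
                    × closes — contains both W and \lnot W.
              branch 2.1.2.2 (add \lnot W, \lnot X):
                \lnot (W \leftrightarrow X): β-rule — branch into W, \lnot X  //  \lnot W, X.
                  branch 2.1.2.2.1 (add W, \lnot X):
                    × closes — contains both W and \lnot W.
                  branch 2.1.2.2.2 (add \lnot W, X):
                    × closes — contains both X and \lnot X.
      branch 2.2 (add Z):
        × closes — contains both Z and \lnot Z.
All 14 branches close.
Every branch closed, so the negation is unsatisfiable and the formula is valid.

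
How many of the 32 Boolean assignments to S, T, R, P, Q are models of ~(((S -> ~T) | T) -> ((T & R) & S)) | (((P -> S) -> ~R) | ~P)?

Initial set: {(~(((S -> ~T) | T) -> ((T & R) & S)) | (((P -> S) -> ~R) | ~P))}.
(~(((S -> ~T) | T) -> ((T & R) & S)) | (((P -> S) -> ~R) | ~P)): β-rule — branch into ~(((S -> ~T) | T) -> ((T & R) & S))  //  (((P -> S) -> ~R) | ~P).
  branch 1 (add ~(((S -> ~T) | T) -> ((T & R) & S))):
    ~(((S -> ~T) | T) -> ((T & R) & S)): α-rule — add ((S -> ~T) | T), ~((T & R) & S).
    ((S -> ~T) | T): β-rule — branch into (S -> ~T)  //  T.
      branch 1.1 (add (S -> ~T)):
        ~((T & R) & S): β-rule — branch into ~(T & R)  //  ~S.
          branch 1.1.1 (add ~(T & R)):
            (S -> ~T): β-rule — branch into ~S  //  ~T.
              branch 1.1.1.1 (add ~S):
                ~(T & R): β-rule — branch into ~T  //  ~R.
                  branch 1.1.1.1.1 (add ~T):
                    ○ open, literals {S=0, T=0}.
                  branch 1.1.1.1.2 (add ~R):
                    ○ open, literals {R=0, S=0}.
              branch 1.1.1.2 (add ~T):
                ~(T & R): β-rule — branch into ~T  //  ~R.
                  branch 1.1.1.2.1 (add ~T):
                    ○ open, literals {T=0}.
                  branch 1.1.1.2.2 (add ~R):
                    ○ open, literals {R=0, T=0}.
          branch 1.1.2 (add ~S):
            (S -> ~T): β-rule — branch into ~S  //  ~T.
              branch 1.1.2.1 (add ~S):
                ○ open, literals {S=0}.
              branch 1.1.2.2 (add ~T):
                ○ open, literals {S=0, T=0}.
      branch 1.2 (add T):
        ~((T & R) & S): β-rule — branch into ~(T & R)  //  ~S.
          branch 1.2.1 (add ~(T & R)):
            ~(T & R): β-rule — branch into ~T  //  ~R.
              branch 1.2.1.1 (add ~T):
                × closes — contains both T and ~T.
              branch 1.2.1.2 (add ~R):
                ○ open, literals {R=0, T=1}.
          branch 1.2.2 (add ~S):
            ○ open, literals {S=0, T=1}.
  branch 2 (add (((P -> S) -> ~R) | ~P)):
    (((P -> S) -> ~R) | ~P): β-rule — branch into ((P -> S) -> ~R)  //  ~P.
      branch 2.1 (add ((P -> S) -> ~R)):
        ((P -> S) -> ~R): β-rule — branch into ~(P -> S)  //  ~R.
          branch 2.1.1 (add ~(P -> S)):
            ~(P -> S): α-rule — add P, ~S.
            ○ open, literals {P=1, S=0}.
          branch 2.1.2 (add ~R):
            ○ open, literals {R=0}.
      branch 2.2 (add ~P):
        ○ open, literals {P=0}.
1 branch closed, 11 open.
Each open branch fixes some atoms; the unmentioned ones are free. Counting distinct full assignments: branch {S=0, T=0} (R, P, Q) contributes 8 new; branch {R=0, S=0} (T, P, Q) contributes 4 new; branch {T=0} (S, R, P, Q) contributes 8 new; branch {R=0, T=0} (S, P, Q) contributes 0 new; branch {S=0} (T, R, P, Q) contributes 4 new; branch {S=0, T=0} (R, P, Q) contributes 0 new; branch {R=0, T=1} (S, P, Q) contributes 4 new; branch {S=0, T=1} (R, P, Q) contributes 0 new; branch {P=1, S=0} (T, R, Q) contributes 0 new; branch {R=0} (S, T, P, Q) contributes 0 new; branch {P=0} (S, T, R, Q) contributes 2 new. Total: 30.

30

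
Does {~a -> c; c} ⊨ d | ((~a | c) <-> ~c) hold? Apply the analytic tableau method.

Initial set: {(~a -> c); c; ~(d | ((~a | c) <-> ~c))}.
~(d | ((~a | c) <-> ~c)): α-rule — add ~d, ~((~a | c) <-> ~c).
(~a -> c): β-rule — branch into ~~a  //  c.
  branch 1 (add ~~a):
    ~((~a | c) <-> ~c): β-rule — branch into (~a | c), ~~c  //  ~(~a | c), ~c.
      branch 1.1 (add (~a | c), ~~c):
        (~a | c): β-rule — branch into ~a  //  c.
          branch 1.1.1 (add ~a):
            × closes — contains both a and ~a.
          branch 1.1.2 (add c):
            ○ open, literals {a=1, c=1, d=0}.
      branch 1.2 (add ~(~a | c), ~c):
        × closes — contains both c and ~c.
  branch 2 (add c):
    ~((~a | c) <-> ~c): β-rule — branch into (~a | c), ~~c  //  ~(~a | c), ~c.
      branch 2.1 (add (~a | c), ~~c):
        (~a | c): β-rule — branch into ~a  //  c.
          branch 2.1.1 (add ~a):
            ○ open, literals {a=0, c=1, d=0}.
          branch 2.1.2 (add c):
            ○ open, literals {c=1, d=0}.
      branch 2.2 (add ~(~a | c), ~c):
        × closes — contains both c and ~c.
3 branches closed, 3 open.
An open branch gives a countermodel: a=1, c=1, d=0 (unmentioned atoms arbitrary); the premises hold there but the conclusion fails.

No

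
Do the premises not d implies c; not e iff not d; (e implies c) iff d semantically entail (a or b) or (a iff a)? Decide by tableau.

Yes

Initial set: {(not d implies c); (not e iff not d); ((e implies c) iff d); not ((a or b) or (a iff a))}.
not ((a or b) or (a iff a)): α-rule — add not (a or b), not (a iff a).
not (a or b): α-rule — add not a, not b.
(not d implies c): β-rule — branch into not not d  //  c.
  branch 1 (add not not d):
    (not e iff not d): β-rule — branch into not e, not d  //  not not e, not not d.
      branch 1.1 (add not e, not d):
        × closes — contains both d and not d.
      branch 1.2 (add not not e, not not d):
        ((e implies c) iff d): β-rule — branch into (e implies c), d  //  not (e implies c), not d.
          branch 1.2.1 (add (e implies c), d):
            not (a iff a): β-rule — branch into a, not a  //  not a, a.
              branch 1.2.1.1 (add a, not a):
                × closes — contains both a and not a.
              branch 1.2.1.2 (add not a, a):
                × closes — contains both a and not a.
          branch 1.2.2 (add not (e implies c), not d):
            × closes — contains both d and not d.
  branch 2 (add c):
    (not e iff not d): β-rule — branch into not e, not d  //  not not e, not not d.
      branch 2.1 (add not e, not d):
        ((e implies c) iff d): β-rule — branch into (e implies c), d  //  not (e implies c), not d.
          branch 2.1.1 (add (e implies c), d):
            × closes — contains both d and not d.
          branch 2.1.2 (add not (e implies c), not d):
            not (e implies c): α-rule — add e, not c.
            × closes — contains both e and not e.
      branch 2.2 (add not not e, not not d):
        ((e implies c) iff d): β-rule — branch into (e implies c), d  //  not (e implies c), not d.
          branch 2.2.1 (add (e implies c), d):
            not (a iff a): β-rule — branch into a, not a  //  not a, a.
              branch 2.2.1.1 (add a, not a):
                × closes — contains both a and not a.
              branch 2.2.1.2 (add not a, a):
                × closes — contains both a and not a.
          branch 2.2.2 (add not (e implies c), not d):
            × closes — contains both d and not d.
All 9 branches close.
Every branch closed, so the premises entail the conclusion.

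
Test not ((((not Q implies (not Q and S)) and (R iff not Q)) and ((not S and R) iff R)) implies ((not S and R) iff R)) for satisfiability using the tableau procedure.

Unsatisfiable

Initial set: {T not ((((not Q implies (not Q and S)) and (R iff not Q)) and ((not S and R) iff R)) implies ((not S and R) iff R))}.
T not ((((not Q implies (not Q and S)) and (R iff not Q)) and ((not S and R) iff R)) implies ((not S and R) iff R)): α-rule — add T (((not Q implies (not Q and S)) and (R iff not Q)) and ((not S and R) iff R)), F ((not S and R) iff R).
T (((not Q implies (not Q and S)) and (R iff not Q)) and ((not S and R) iff R)): α-rule — add T ((not Q implies (not Q and S)) and (R iff not Q)), T ((not S and R) iff R).
T ((not Q implies (not Q and S)) and (R iff not Q)): α-rule — add T (not Q implies (not Q and S)), T (R iff not Q).
F ((not S and R) iff R): β-rule — branch into T (not S and R), F R  //  F (not S and R), T R.
  branch 1 (add T (not S and R), F R):
    T (not S and R): α-rule — add T not S, T R.
    × closes — contains both R and not R.
  branch 2 (add F (not S and R), T R):
    T ((not S and R) iff R): β-rule — branch into T (not S and R), T R  //  F (not S and R), F R.
      branch 2.1 (add T (not S and R), T R):
        T (not S and R): α-rule — add T not S, T R.
        T (not Q implies (not Q and S)): β-rule — branch into F not Q  //  T (not Q and S).
          branch 2.1.1 (add F not Q):
            T (R iff not Q): β-rule — branch into T R, T not Q  //  F R, F not Q.
              branch 2.1.1.1 (add T R, T not Q):
                × closes — contains both Q and not Q.
              branch 2.1.1.2 (add F R, F not Q):
                × closes — contains both R and not R.
          branch 2.1.2 (add T (not Q and S)):
            T (not Q and S): α-rule — add T not Q, T S.
            × closes — contains both S and not S.
      branch 2.2 (add F (not S and R), F R):
        × closes — contains both R and not R.
All 5 branches close.
Every branch closed; the formula is unsatisfiable.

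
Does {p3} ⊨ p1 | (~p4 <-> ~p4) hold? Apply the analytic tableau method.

Initial set: {T p3; F (p1 | (~p4 <-> ~p4))}.
F (p1 | (~p4 <-> ~p4)): α-rule — add F p1, F (~p4 <-> ~p4).
F (~p4 <-> ~p4): β-rule — branch into T ~p4, F ~p4  //  F ~p4, T ~p4.
  branch 1 (add T ~p4, F ~p4):
    × closes — contains both p4 and ~p4.
  branch 2 (add F ~p4, T ~p4):
    × closes — contains both p4 and ~p4.
All 2 branches close.
Every branch closed, so the premises entail the conclusion.

Yes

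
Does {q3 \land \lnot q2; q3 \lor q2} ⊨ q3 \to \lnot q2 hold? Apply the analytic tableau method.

Initial set: {T (q3 \land \lnot q2); T (q3 \lor q2); F (q3 \to \lnot q2)}.
T (q3 \land \lnot q2): α-rule — add T q3, T \lnot q2.
F (q3 \to \lnot q2): α-rule — add T q3, F \lnot q2.
× closes — contains both q2 and \lnot q2.
All 1 branch closes.
Every branch closed, so the premises entail the conclusion.

Yes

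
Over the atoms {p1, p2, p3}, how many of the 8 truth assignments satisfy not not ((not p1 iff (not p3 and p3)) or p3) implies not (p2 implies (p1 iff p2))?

3

Initial set: {T (not not ((not p1 iff (not p3 and p3)) or p3) implies not (p2 implies (p1 iff p2)))}.
T (not not ((not p1 iff (not p3 and p3)) or p3) implies not (p2 implies (p1 iff p2))): β-rule — branch into F not not ((not p1 iff (not p3 and p3)) or p3)  //  T not (p2 implies (p1 iff p2)).
  branch 1 (add F not not ((not p1 iff (not p3 and p3)) or p3)):
    F not not ((not p1 iff (not p3 and p3)) or p3): drop double negation, giving F ((not p1 iff (not p3 and p3)) or p3).
    F ((not p1 iff (not p3 and p3)) or p3): α-rule — add F (not p1 iff (not p3 and p3)), F p3.
    F (not p1 iff (not p3 and p3)): β-rule — branch into T not p1, F (not p3 and p3)  //  F not p1, T (not p3 and p3).
      branch 1.1 (add T not p1, F (not p3 and p3)):
        F (not p3 and p3): β-rule — branch into F not p3  //  F p3.
          branch 1.1.1 (add F not p3):
            × closes — contains both p3 and not p3.
          branch 1.1.2 (add F p3):
            ○ open, literals {p1=0, p3=0}.
      branch 1.2 (add F not p1, T (not p3 and p3)):
        T (not p3 and p3): α-rule — add T not p3, T p3.
        × closes — contains both p3 and not p3.
  branch 2 (add T not (p2 implies (p1 iff p2))):
    T not (p2 implies (p1 iff p2)): α-rule — add T p2, F (p1 iff p2).
    F (p1 iff p2): β-rule — branch into T p1, F p2  //  F p1, T p2.
      branch 2.1 (add T p1, F p2):
        × closes — contains both p2 and not p2.
      branch 2.2 (add F p1, T p2):
        ○ open, literals {p1=0, p2=1}.
3 branches closed, 2 open.
Each open branch fixes some atoms; the unmentioned ones are free. Counting distinct full assignments: branch {p1=0, p3=0} (p2) contributes 2 new; branch {p1=0, p2=1} (p3) contributes 1 new. Total: 3.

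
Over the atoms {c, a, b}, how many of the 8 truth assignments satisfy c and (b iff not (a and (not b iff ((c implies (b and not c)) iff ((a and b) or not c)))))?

Initial set: {(c and (b iff not (a and (not b iff ((c implies (b and not c)) iff ((a and b) or not c))))))}.
(c and (b iff not (a and (not b iff ((c implies (b and not c)) iff ((a and b) or not c)))))): α-rule — add c, (b iff not (a and (not b iff ((c implies (b and not c)) iff ((a and b) or not c))))).
(b iff not (a and (not b iff ((c implies (b and not c)) iff ((a and b) or not c))))): β-rule — branch into b, not (a and (not b iff ((c implies (b and not c)) iff ((a and b) or not c))))  //  not b, not not (a and (not b iff ((c implies (b and not c)) iff ((a and b) or not c)))).
  branch 1 (add b, not (a and (not b iff ((c implies (b and not c)) iff ((a and b) or not c))))):
    not (a and (not b iff ((c implies (b and not c)) iff ((a and b) or not c)))): β-rule — branch into not a  //  not (not b iff ((c implies (b and not c)) iff ((a and b) or not c))).
      branch 1.1 (add not a):
        ○ open, literals {a=0, b=1, c=1}.
      branch 1.2 (add not (not b iff ((c implies (b and not c)) iff ((a and b) or not c)))):
        not (not b iff ((c implies (b and not c)) iff ((a and b) or not c))): β-rule — branch into not b, not ((c implies (b and not c)) iff ((a and b) or not c))  //  not not b, ((c implies (b and not c)) iff ((a and b) or not c)).
          branch 1.2.1 (add not b, not ((c implies (b and not c)) iff ((a and b) or not c))):
            × closes — contains both b and not b.
          branch 1.2.2 (add not not b, ((c implies (b and not c)) iff ((a and b) or not c))):
            ((c implies (b and not c)) iff ((a and b) or not c)): β-rule — branch into (c implies (b and not c)), ((a and b) or not c)  //  not (c implies (b and not c)), not ((a and b) or not c).
              branch 1.2.2.1 (add (c implies (b and not c)), ((a and b) or not c)):
                (c implies (b and not c)): β-rule — branch into not c  //  (b and not c).
                  branch 1.2.2.1.1 (add not c):
                    × closes — contains both c and not c.
                  branch 1.2.2.1.2 (add (b and not c)):
                    (b and not c): α-rule — add b, not c.
                    × closes — contains both c and not c.
              branch 1.2.2.2 (add not (c implies (b and not c)), not ((a and b) or not c)):
                not (c implies (b and not c)): α-rule — add c, not (b and not c).
                not ((a and b) or not c): α-rule — add not (a and b), not not c.
                not (b and not c): β-rule — branch into not b  //  not not c.
                  branch 1.2.2.2.1 (add not b):
                    × closes — contains both b and not b.
                  branch 1.2.2.2.2 (add not not c):
                    not (a and b): β-rule — branch into not a  //  not b.
                      branch 1.2.2.2.2.1 (add not a):
                        ○ open, literals {a=0, b=1, c=1}.
                      branch 1.2.2.2.2.2 (add not b):
                        × closes — contains both b and not b.
  branch 2 (add not b, not not (a and (not b iff ((c implies (b and not c)) iff ((a and b) or not c))))):
    not not (a and (not b iff ((c implies (b and not c)) iff ((a and b) or not c)))): α-rule — add a, (not b iff ((c implies (b and not c)) iff ((a and b) or not c))).
    (not b iff ((c implies (b and not c)) iff ((a and b) or not c))): β-rule — branch into not b, ((c implies (b and not c)) iff ((a and b) or not c))  //  not not b, not ((c implies (b and not c)) iff ((a and b) or not c)).
      branch 2.1 (add not b, ((c implies (b and not c)) iff ((a and b) or not c))):
        ((c implies (b and not c)) iff ((a and b) or not c)): β-rule — branch into (c implies (b and not c)), ((a and b) or not c)  //  not (c implies (b and not c)), not ((a and b) or not c).
          branch 2.1.1 (add (c implies (b and not c)), ((a and b) or not c)):
            (c implies (b and not c)): β-rule — branch into not c  //  (b and not c).
              branch 2.1.1.1 (add not c):
                × closes — contains both c and not c.
              branch 2.1.1.2 (add (b and not c)):
                (b and not c): α-rule — add b, not c.
                × closes — contains both b and not b.
          branch 2.1.2 (add not (c implies (b and not c)), not ((a and b) or not c)):
            not (c implies (b and not c)): α-rule — add c, not (b and not c).
            not ((a and b) or not c): α-rule — add not (a and b), not not c.
            not (b and not c): β-rule — branch into not b  //  not not c.
              branch 2.1.2.1 (add not b):
                not (a and b): β-rule — branch into not a  //  not b.
                  branch 2.1.2.1.1 (add not a):
                    × closes — contains both a and not a.
                  branch 2.1.2.1.2 (add not b):
                    ○ open, literals {a=1, b=0, c=1}.
              branch 2.1.2.2 (add not not c):
                not (a and b): β-rule — branch into not a  //  not b.
                  branch 2.1.2.2.1 (add not a):
                    × closes — contains both a and not a.
                  branch 2.1.2.2.2 (add not b):
                    ○ open, literals {a=1, b=0, c=1}.
      branch 2.2 (add not not b, not ((c implies (b and not c)) iff ((a and b) or not c))):
        × closes — contains both b and not b.
10 branches closed, 4 open.
Each open branch fixes some atoms; the unmentioned ones are free. Counting distinct full assignments: branch {a=0, b=1, c=1} (none free) contributes 1 new; branch {a=0, b=1, c=1} (none free) contributes 0 new; branch {a=1, b=0, c=1} (none free) contributes 1 new; branch {a=1, b=0, c=1} (none free) contributes 0 new. Total: 2.

2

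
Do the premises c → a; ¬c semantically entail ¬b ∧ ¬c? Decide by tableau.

No

Initial set: {(c → a); ¬c; ¬(¬b ∧ ¬c)}.
(c → a): β-rule — branch into ¬c  //  a.
  branch 1 (add ¬c):
    ¬(¬b ∧ ¬c): β-rule — branch into ¬¬b  //  ¬¬c.
      branch 1.1 (add ¬¬b):
        ○ open, literals {b=true, c=false}.
      branch 1.2 (add ¬¬c):
        × closes — contains both c and ¬c.
  branch 2 (add a):
    ¬(¬b ∧ ¬c): β-rule — branch into ¬¬b  //  ¬¬c.
      branch 2.1 (add ¬¬b):
        ○ open, literals {a=true, b=true, c=false}.
      branch 2.2 (add ¬¬c):
        × closes — contains both c and ¬c.
2 branches closed, 2 open.
An open branch gives a countermodel: b=true, c=false (unmentioned atoms arbitrary); the premises hold there but the conclusion fails.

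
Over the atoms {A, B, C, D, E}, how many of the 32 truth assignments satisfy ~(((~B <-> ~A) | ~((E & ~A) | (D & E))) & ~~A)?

Initial set: {~(((~B <-> ~A) | ~((E & ~A) | (D & E))) & ~~A)}.
~(((~B <-> ~A) | ~((E & ~A) | (D & E))) & ~~A): β-rule — branch into ~((~B <-> ~A) | ~((E & ~A) | (D & E)))  //  ~~~A.
  branch 1 (add ~((~B <-> ~A) | ~((E & ~A) | (D & E)))):
    ~((~B <-> ~A) | ~((E & ~A) | (D & E))): α-rule — add ~(~B <-> ~A), ~~((E & ~A) | (D & E)).
    ~(~B <-> ~A): β-rule — branch into ~B, ~~A  //  ~~B, ~A.
      branch 1.1 (add ~B, ~~A):
        ~~((E & ~A) | (D & E)): β-rule — branch into (E & ~A)  //  (D & E).
          branch 1.1.1 (add (E & ~A)):
            (E & ~A): α-rule — add E, ~A.
            × closes — contains both A and ~A.
          branch 1.1.2 (add (D & E)):
            (D & E): α-rule — add D, E.
            ○ open, literals {A=T, B=F, D=T, E=T}.
      branch 1.2 (add ~~B, ~A):
        ~~((E & ~A) | (D & E)): β-rule — branch into (E & ~A)  //  (D & E).
          branch 1.2.1 (add (E & ~A)):
            (E & ~A): α-rule — add E, ~A.
            ○ open, literals {A=F, B=T, E=T}.
          branch 1.2.2 (add (D & E)):
            (D & E): α-rule — add D, E.
            ○ open, literals {A=F, B=T, D=T, E=T}.
  branch 2 (add ~~~A):
    ~~~A: drop double negation, giving ~A.
    ○ open, literals {A=F}.
1 branch closed, 4 open.
Each open branch fixes some atoms; the unmentioned ones are free. Counting distinct full assignments: branch {A=T, B=F, D=T, E=T} (C) contributes 2 new; branch {A=F, B=T, E=T} (C, D) contributes 4 new; branch {A=F, B=T, D=T, E=T} (C) contributes 0 new; branch {A=F} (B, C, D, E) contributes 12 new. Total: 18.

18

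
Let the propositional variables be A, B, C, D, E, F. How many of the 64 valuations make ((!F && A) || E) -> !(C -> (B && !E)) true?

Initial set: {(((!F && A) || E) -> !(C -> (B && !E)))}.
(((!F && A) || E) -> !(C -> (B && !E))): β-rule — branch into !((!F && A) || E)  //  !(C -> (B && !E)).
  branch 1 (add !((!F && A) || E)):
    !((!F && A) || E): α-rule — add !(!F && A), !E.
    !(!F && A): β-rule — branch into !!F  //  !A.
      branch 1.1 (add !!F):
        ○ open, literals {E=false, F=true}.
      branch 1.2 (add !A):
        ○ open, literals {A=false, E=false}.
  branch 2 (add !(C -> (B && !E))):
    !(C -> (B && !E)): α-rule — add C, !(B && !E).
    !(B && !E): β-rule — branch into !B  //  !!E.
      branch 2.1 (add !B):
        ○ open, literals {B=false, C=true}.
      branch 2.2 (add !!E):
        ○ open, literals {C=true, E=true}.
0 branches closed, 4 open.
Each open branch fixes some atoms; the unmentioned ones are free. Counting distinct full assignments: branch {E=false, F=true} (A, B, C, D) contributes 16 new; branch {A=false, E=false} (B, C, D, F) contributes 8 new; branch {B=false, C=true} (A, D, E, F) contributes 10 new; branch {C=true, E=true} (A, B, D, F) contributes 8 new. Total: 42.

42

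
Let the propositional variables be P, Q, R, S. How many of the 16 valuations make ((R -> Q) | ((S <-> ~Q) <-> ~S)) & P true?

Initial set: {(((R -> Q) | ((S <-> ~Q) <-> ~S)) & P)}.
(((R -> Q) | ((S <-> ~Q) <-> ~S)) & P): α-rule — add ((R -> Q) | ((S <-> ~Q) <-> ~S)), P.
((R -> Q) | ((S <-> ~Q) <-> ~S)): β-rule — branch into (R -> Q)  //  ((S <-> ~Q) <-> ~S).
  branch 1 (add (R -> Q)):
    (R -> Q): β-rule — branch into ~R  //  Q.
      branch 1.1 (add ~R):
        ○ open, literals {P=1, R=0}.
      branch 1.2 (add Q):
        ○ open, literals {P=1, Q=1}.
  branch 2 (add ((S <-> ~Q) <-> ~S)):
    ((S <-> ~Q) <-> ~S): β-rule — branch into (S <-> ~Q), ~S  //  ~(S <-> ~Q), ~~S.
      branch 2.1 (add (S <-> ~Q), ~S):
        (S <-> ~Q): β-rule — branch into S, ~Q  //  ~S, ~~Q.
          branch 2.1.1 (add S, ~Q):
            × closes — contains both S and ~S.
          branch 2.1.2 (add ~S, ~~Q):
            ○ open, literals {P=1, Q=1, S=0}.
      branch 2.2 (add ~(S <-> ~Q), ~~S):
        ~(S <-> ~Q): β-rule — branch into S, ~~Q  //  ~S, ~Q.
          branch 2.2.1 (add S, ~~Q):
            ○ open, literals {P=1, Q=1, S=1}.
          branch 2.2.2 (add ~S, ~Q):
            × closes — contains both S and ~S.
2 branches closed, 4 open.
Each open branch fixes some atoms; the unmentioned ones are free. Counting distinct full assignments: branch {P=1, R=0} (Q, S) contributes 4 new; branch {P=1, Q=1} (R, S) contributes 2 new; branch {P=1, Q=1, S=0} (R) contributes 0 new; branch {P=1, Q=1, S=1} (R) contributes 0 new. Total: 6.

6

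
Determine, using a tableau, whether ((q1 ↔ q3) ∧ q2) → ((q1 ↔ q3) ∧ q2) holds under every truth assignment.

Assume the negation and expand:
Initial set: {¬(((q1 ↔ q3) ∧ q2) → ((q1 ↔ q3) ∧ q2))}.
¬(((q1 ↔ q3) ∧ q2) → ((q1 ↔ q3) ∧ q2)): α-rule — add ((q1 ↔ q3) ∧ q2), ¬((q1 ↔ q3) ∧ q2).
((q1 ↔ q3) ∧ q2): α-rule — add (q1 ↔ q3), q2.
¬((q1 ↔ q3) ∧ q2): β-rule — branch into ¬(q1 ↔ q3)  //  ¬q2.
  branch 1 (add ¬(q1 ↔ q3)):
    (q1 ↔ q3): β-rule — branch into q1, q3  //  ¬q1, ¬q3.
      branch 1.1 (add q1, q3):
        ¬(q1 ↔ q3): β-rule — branch into q1, ¬q3  //  ¬q1, q3.
          branch 1.1.1 (add q1, ¬q3):
            × closes — contains both q3 and ¬q3.
          branch 1.1.2 (add ¬q1, q3):
            × closes — contains both q1 and ¬q1.
      branch 1.2 (add ¬q1, ¬q3):
        ¬(q1 ↔ q3): β-rule — branch into q1, ¬q3  //  ¬q1, q3.
          branch 1.2.1 (add q1, ¬q3):
            × closes — contains both q1 and ¬q1.
          branch 1.2.2 (add ¬q1, q3):
            × closes — contains both q3 and ¬q3.
  branch 2 (add ¬q2):
    × closes — contains both q2 and ¬q2.
All 5 branches close.
Every branch closed, so the negation is unsatisfiable and the formula is valid.

Valid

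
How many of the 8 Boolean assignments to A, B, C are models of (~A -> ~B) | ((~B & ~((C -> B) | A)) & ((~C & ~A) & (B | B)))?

6

Initial set: {((~A -> ~B) | ((~B & ~((C -> B) | A)) & ((~C & ~A) & (B | B))))}.
((~A -> ~B) | ((~B & ~((C -> B) | A)) & ((~C & ~A) & (B | B)))): β-rule — branch into (~A -> ~B)  //  ((~B & ~((C -> B) | A)) & ((~C & ~A) & (B | B))).
  branch 1 (add (~A -> ~B)):
    (~A -> ~B): β-rule — branch into ~~A  //  ~B.
      branch 1.1 (add ~~A):
        ○ open, literals {A=T}.
      branch 1.2 (add ~B):
        ○ open, literals {B=F}.
  branch 2 (add ((~B & ~((C -> B) | A)) & ((~C & ~A) & (B | B)))):
    ((~B & ~((C -> B) | A)) & ((~C & ~A) & (B | B))): α-rule — add (~B & ~((C -> B) | A)), ((~C & ~A) & (B | B)).
    (~B & ~((C -> B) | A)): α-rule — add ~B, ~((C -> B) | A).
    ((~C & ~A) & (B | B)): α-rule — add (~C & ~A), (B | B).
    ~((C -> B) | A): α-rule — add ~(C -> B), ~A.
    (~C & ~A): α-rule — add ~C, ~A.
    ~(C -> B): α-rule — add C, ~B.
    × closes — contains both C and ~C.
1 branch closed, 2 open.
Each open branch fixes some atoms; the unmentioned ones are free. Counting distinct full assignments: branch {A=T} (B, C) contributes 4 new; branch {B=F} (A, C) contributes 2 new. Total: 6.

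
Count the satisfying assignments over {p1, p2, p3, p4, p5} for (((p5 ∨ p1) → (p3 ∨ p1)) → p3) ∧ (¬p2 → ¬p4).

15

Initial set: {T ((((p5 ∨ p1) → (p3 ∨ p1)) → p3) ∧ (¬p2 → ¬p4))}.
T ((((p5 ∨ p1) → (p3 ∨ p1)) → p3) ∧ (¬p2 → ¬p4)): α-rule — add T (((p5 ∨ p1) → (p3 ∨ p1)) → p3), T (¬p2 → ¬p4).
T (((p5 ∨ p1) → (p3 ∨ p1)) → p3): β-rule — branch into F ((p5 ∨ p1) → (p3 ∨ p1))  //  T p3.
  branch 1 (add F ((p5 ∨ p1) → (p3 ∨ p1))):
    F ((p5 ∨ p1) → (p3 ∨ p1)): α-rule — add T (p5 ∨ p1), F (p3 ∨ p1).
    F (p3 ∨ p1): α-rule — add F p3, F p1.
    T (¬p2 → ¬p4): β-rule — branch into F ¬p2  //  T ¬p4.
      branch 1.1 (add F ¬p2):
        T (p5 ∨ p1): β-rule — branch into T p5  //  T p1.
          branch 1.1.1 (add T p5):
            ○ open, literals {p1=false, p2=true, p3=false, p5=true}.
          branch 1.1.2 (add T p1):
            × closes — contains both p1 and ¬p1.
      branch 1.2 (add T ¬p4):
        T (p5 ∨ p1): β-rule — branch into T p5  //  T p1.
          branch 1.2.1 (add T p5):
            ○ open, literals {p1=false, p3=false, p4=false, p5=true}.
          branch 1.2.2 (add T p1):
            × closes — contains both p1 and ¬p1.
  branch 2 (add T p3):
    T (¬p2 → ¬p4): β-rule — branch into F ¬p2  //  T ¬p4.
      branch 2.1 (add F ¬p2):
        ○ open, literals {p2=true, p3=true}.
      branch 2.2 (add T ¬p4):
        ○ open, literals {p3=true, p4=false}.
2 branches closed, 4 open.
Each open branch fixes some atoms; the unmentioned ones are free. Counting distinct full assignments: branch {p1=false, p2=true, p3=false, p5=true} (p4) contributes 2 new; branch {p1=false, p3=false, p4=false, p5=true} (p2) contributes 1 new; branch {p2=true, p3=true} (p1, p4, p5) contributes 8 new; branch {p3=true, p4=false} (p1, p2, p5) contributes 4 new. Total: 15.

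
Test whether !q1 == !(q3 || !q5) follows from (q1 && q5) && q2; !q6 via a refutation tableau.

Initial set: {((q1 && q5) && q2); !q6; !(!q1 == !(q3 || !q5))}.
((q1 && q5) && q2): α-rule — add (q1 && q5), q2.
(q1 && q5): α-rule — add q1, q5.
!(!q1 == !(q3 || !q5)): β-rule — branch into !q1, !!(q3 || !q5)  //  !!q1, !(q3 || !q5).
  branch 1 (add !q1, !!(q3 || !q5)):
    × closes — contains both q1 and !q1.
  branch 2 (add !!q1, !(q3 || !q5)):
    !(q3 || !q5): α-rule — add !q3, !!q5.
    ○ open, literals {q1=true, q2=true, q3=false, q5=true, q6=false}.
1 branch closed, 1 open.
An open branch gives a countermodel: q1=true, q2=true, q3=false, q5=true, q6=false (unmentioned atoms arbitrary); the premises hold there but the conclusion fails.

No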